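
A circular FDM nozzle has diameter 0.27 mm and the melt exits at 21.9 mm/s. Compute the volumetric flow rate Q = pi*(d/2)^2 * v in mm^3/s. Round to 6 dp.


A = pi*(0.27/2)^2 = 0.05725553 mm^2
Q = 0.05725553 * 21.9 = 1.253896 mm^3/s


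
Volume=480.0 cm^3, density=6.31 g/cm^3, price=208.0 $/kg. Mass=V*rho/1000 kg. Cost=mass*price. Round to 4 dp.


Mass = 480.0*6.31/1000 = 3.0288 kg
Cost = 3.0288 * 208.0 = 629.9904 $


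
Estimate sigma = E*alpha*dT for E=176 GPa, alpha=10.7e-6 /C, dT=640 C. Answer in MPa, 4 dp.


sigma = 176*1000 * 10.7e-6 * 640 = 1205.248 MPa


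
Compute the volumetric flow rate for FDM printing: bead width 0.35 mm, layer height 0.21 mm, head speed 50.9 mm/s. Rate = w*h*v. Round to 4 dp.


Rate = 0.35 * 0.21 * 50.9 = 3.7412 mm^3/s


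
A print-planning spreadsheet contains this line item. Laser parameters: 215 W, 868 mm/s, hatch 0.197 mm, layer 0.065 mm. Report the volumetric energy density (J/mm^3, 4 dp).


E = 215 / (868*0.197*0.065) = 19.3437 J/mm^3


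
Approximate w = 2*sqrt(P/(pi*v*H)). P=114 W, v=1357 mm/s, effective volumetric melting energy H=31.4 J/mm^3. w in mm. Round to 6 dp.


w = 2*sqrt(114/(pi*1357*31.4)) = 0.058365 mm


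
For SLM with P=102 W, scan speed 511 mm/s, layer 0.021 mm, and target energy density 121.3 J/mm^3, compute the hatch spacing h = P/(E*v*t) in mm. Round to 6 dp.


h = 102 / (121.3*511*0.021) = 0.078361 mm


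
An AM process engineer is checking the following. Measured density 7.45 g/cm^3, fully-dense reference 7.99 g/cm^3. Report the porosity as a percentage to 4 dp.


Porosity = (1-7.45/7.99)*100 = 6.7584 %


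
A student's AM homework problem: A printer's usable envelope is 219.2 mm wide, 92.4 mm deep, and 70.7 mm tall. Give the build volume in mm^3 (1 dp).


V = 219.2 * 92.4 * 70.7 = 1431963.5 mm^3


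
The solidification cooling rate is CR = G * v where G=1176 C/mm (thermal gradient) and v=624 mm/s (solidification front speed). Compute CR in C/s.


CR = 1176 * 624 = 733824 C/s


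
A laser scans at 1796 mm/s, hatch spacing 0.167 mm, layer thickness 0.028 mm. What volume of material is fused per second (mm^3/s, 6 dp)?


Rate = 1796 * 0.167 * 0.028 = 8.398096 mm^3/s


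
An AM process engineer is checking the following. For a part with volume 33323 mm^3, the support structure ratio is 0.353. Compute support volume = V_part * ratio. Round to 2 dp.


V_support = 33323 * 0.353 = 11763.02 mm^3


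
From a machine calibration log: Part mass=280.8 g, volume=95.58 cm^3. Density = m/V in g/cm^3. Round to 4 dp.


rho = 280.8 / 95.58 = 2.9379 g/cm^3


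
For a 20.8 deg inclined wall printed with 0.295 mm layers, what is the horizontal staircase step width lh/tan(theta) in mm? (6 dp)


step = 0.295 / tan(20.8) = 0.776593 mm


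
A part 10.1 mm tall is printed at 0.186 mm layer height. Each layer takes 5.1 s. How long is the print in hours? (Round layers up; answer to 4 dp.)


Layers = ceil(10.1/0.186) = 55
t = 55 * 5.1 / 3600 = 0.0779 hrs


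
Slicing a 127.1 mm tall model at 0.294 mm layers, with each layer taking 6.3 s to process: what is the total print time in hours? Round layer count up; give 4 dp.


Layers = ceil(127.1/0.294) = 433
t = 433 * 6.3 / 3600 = 0.7578 hrs


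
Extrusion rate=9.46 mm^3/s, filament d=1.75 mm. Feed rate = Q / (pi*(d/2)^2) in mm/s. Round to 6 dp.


A = pi*(1.75/2)^2 = 2.405282
v = 9.46 / 2.405282 = 3.933011 mm/s


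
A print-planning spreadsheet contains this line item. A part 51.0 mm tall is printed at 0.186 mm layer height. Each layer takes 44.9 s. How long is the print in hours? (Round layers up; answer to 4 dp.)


Layers = ceil(51.0/0.186) = 275
t = 275 * 44.9 / 3600 = 3.4299 hrs


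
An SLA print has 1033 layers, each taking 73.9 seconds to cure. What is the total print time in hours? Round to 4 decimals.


t = 1033 * 73.9 / 3600 = 21.2052 hrs


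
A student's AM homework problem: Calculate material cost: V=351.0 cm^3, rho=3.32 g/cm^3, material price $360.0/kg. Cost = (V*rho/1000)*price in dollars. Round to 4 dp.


Mass = 351.0*3.32/1000 = 1.16532 kg
Cost = 1.16532 * 360.0 = 419.5152 $


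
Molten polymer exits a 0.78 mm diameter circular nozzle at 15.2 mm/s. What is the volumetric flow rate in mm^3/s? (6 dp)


A = pi*(0.78/2)^2 = 0.47783624 mm^2
Q = 0.47783624 * 15.2 = 7.263111 mm^3/s


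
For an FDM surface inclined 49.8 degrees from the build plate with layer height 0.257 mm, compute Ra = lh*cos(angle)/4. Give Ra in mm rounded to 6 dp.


Ra = 0.257 * cos(49.8) / 4 = 0.041471 mm


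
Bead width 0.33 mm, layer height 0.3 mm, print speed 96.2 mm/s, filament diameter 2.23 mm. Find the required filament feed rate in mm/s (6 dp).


Q = 0.33 * 0.3 * 96.2 = 9.5238 mm^3/s
A_fil = pi*(2.23/2)^2 = 3.90570653 mm^2
v_feed = 9.5238 / 3.90570653 = 2.438432 mm/s


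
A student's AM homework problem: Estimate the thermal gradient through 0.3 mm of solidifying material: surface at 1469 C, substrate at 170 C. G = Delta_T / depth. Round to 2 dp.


G = (1469-170)/0.3 = 4330.0 C/mm


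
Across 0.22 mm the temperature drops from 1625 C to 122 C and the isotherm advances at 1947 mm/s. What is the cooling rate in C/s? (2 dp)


G = (1625-122)/0.22 = 6831.81818182 C/mm
CR = 6831.81818182 * 1947 = 13301550.0 C/s


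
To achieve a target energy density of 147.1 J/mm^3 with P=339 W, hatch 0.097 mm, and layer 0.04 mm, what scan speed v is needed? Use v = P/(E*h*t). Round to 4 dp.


v = 339 / (147.1*0.097*0.04) = 593.9574 mm/s


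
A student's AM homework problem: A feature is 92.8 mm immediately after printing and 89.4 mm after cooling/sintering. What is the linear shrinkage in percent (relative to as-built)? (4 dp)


Shrinkage = ((92.8-89.4)/92.8)*100 = 3.6638 %


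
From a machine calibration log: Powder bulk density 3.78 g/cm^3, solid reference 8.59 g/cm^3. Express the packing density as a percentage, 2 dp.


Packing = (3.78/8.59)*100 = 44.0 %


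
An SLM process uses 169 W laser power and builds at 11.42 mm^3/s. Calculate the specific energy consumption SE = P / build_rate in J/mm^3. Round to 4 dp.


SE = 169 / 11.42 = 14.7986 J/mm^3


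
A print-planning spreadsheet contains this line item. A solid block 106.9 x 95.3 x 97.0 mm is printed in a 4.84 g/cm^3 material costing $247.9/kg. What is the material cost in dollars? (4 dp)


V = 106.9 * 95.3 * 97.0 = 988194.29 mm^3 = 988.19429 cm^3
Mass = 988.19429 * 4.84 / 1000 = 4.78286036 kg
Cost = 4.78286036 * 247.9 = 1185.6711 $


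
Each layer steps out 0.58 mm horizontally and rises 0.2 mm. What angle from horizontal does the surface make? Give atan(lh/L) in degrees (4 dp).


angle = atan(0.2/0.58) = 19.0256 degrees


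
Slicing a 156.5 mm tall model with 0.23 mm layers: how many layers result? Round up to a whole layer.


Layers = ceil(156.5/0.23) = 681


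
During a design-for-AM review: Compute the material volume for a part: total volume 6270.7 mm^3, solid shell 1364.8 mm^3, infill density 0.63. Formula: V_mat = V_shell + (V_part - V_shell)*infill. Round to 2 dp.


V_infill = (6270.7 - 1364.8) * 0.63 = 3090.72
V_total = 1364.8 + 3090.72 = 4455.52 mm^3


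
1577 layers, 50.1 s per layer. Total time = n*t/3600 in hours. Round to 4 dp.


t = 1577 * 50.1 / 3600 = 21.9466 hrs


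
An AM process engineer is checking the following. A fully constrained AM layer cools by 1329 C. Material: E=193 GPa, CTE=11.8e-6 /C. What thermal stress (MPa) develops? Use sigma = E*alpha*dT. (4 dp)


sigma = 193*1000 * 11.8e-6 * 1329 = 3026.6646 MPa


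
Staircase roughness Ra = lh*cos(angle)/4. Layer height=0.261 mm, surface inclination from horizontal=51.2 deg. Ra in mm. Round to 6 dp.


Ra = 0.261 * cos(51.2) / 4 = 0.040886 mm


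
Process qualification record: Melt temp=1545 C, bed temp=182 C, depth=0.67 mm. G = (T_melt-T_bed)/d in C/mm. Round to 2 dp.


G = (1545-182)/0.67 = 2034.33 C/mm


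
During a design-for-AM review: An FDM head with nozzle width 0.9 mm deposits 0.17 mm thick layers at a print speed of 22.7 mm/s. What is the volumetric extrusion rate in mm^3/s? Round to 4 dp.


Rate = 0.9 * 0.17 * 22.7 = 3.4731 mm^3/s


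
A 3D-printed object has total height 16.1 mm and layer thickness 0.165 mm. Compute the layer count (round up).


Layers = ceil(16.1/0.165) = 98


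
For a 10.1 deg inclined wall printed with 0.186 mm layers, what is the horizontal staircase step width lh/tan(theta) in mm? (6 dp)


step = 0.186 / tan(10.1) = 1.044198 mm


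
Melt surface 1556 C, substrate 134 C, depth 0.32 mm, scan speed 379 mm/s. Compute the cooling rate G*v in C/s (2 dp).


G = (1556-134)/0.32 = 4443.75 C/mm
CR = 4443.75 * 379 = 1684181.25 C/s


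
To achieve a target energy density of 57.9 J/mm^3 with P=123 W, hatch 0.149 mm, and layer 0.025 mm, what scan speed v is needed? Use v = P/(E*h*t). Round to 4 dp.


v = 123 / (57.9*0.149*0.025) = 570.2959 mm/s


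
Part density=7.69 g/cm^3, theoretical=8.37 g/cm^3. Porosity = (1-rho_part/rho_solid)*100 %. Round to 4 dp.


Porosity = (1-7.69/8.37)*100 = 8.1243 %


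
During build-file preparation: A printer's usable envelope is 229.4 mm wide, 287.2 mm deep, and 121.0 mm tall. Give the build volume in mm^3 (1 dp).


V = 229.4 * 287.2 * 121.0 = 7971925.3 mm^3


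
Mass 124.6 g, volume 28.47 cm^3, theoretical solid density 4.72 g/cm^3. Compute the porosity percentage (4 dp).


rho_part = 124.6 / 28.47 = 4.37653671 g/cm^3
Porosity = (1 - 4.37653671/4.72)*100 = 7.2768 %


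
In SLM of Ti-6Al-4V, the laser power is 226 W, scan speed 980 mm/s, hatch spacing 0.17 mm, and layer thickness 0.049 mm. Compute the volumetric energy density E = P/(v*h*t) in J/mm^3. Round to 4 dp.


E = 226 / (980*0.17*0.049) = 27.6845 J/mm^3


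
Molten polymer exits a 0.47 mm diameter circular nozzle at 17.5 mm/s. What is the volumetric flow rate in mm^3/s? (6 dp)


A = pi*(0.47/2)^2 = 0.17349445 mm^2
Q = 0.17349445 * 17.5 = 3.036153 mm^3/s


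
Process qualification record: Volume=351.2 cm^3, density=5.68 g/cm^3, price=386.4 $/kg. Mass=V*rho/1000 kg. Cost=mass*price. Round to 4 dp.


Mass = 351.2*5.68/1000 = 1.994816 kg
Cost = 1.994816 * 386.4 = 770.7969 $


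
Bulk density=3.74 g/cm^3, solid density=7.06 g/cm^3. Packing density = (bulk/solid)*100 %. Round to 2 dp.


Packing = (3.74/7.06)*100 = 52.97 %


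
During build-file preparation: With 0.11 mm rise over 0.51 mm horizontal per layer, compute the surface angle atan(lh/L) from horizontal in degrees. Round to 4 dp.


angle = atan(0.11/0.51) = 12.1715 degrees


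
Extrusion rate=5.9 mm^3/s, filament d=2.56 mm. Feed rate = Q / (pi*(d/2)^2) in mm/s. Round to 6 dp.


A = pi*(2.56/2)^2 = 5.147185
v = 5.9 / 5.147185 = 1.146258 mm/s


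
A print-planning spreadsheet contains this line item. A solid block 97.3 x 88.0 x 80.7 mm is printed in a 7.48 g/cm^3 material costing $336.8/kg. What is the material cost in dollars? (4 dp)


V = 97.3 * 88.0 * 80.7 = 690985.68 mm^3 = 690.98568 cm^3
Mass = 690.98568 * 7.48 / 1000 = 5.16857289 kg
Cost = 5.16857289 * 336.8 = 1740.7753 $


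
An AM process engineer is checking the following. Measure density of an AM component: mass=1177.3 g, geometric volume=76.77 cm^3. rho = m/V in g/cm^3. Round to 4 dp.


rho = 1177.3 / 76.77 = 15.3354 g/cm^3


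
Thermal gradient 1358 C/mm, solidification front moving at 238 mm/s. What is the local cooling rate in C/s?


CR = 1358 * 238 = 323204 C/s


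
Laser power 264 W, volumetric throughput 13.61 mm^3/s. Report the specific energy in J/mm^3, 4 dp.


SE = 264 / 13.61 = 19.3975 J/mm^3


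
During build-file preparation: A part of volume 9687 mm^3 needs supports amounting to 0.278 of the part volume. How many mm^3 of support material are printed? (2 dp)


V_support = 9687 * 0.278 = 2692.99 mm^3


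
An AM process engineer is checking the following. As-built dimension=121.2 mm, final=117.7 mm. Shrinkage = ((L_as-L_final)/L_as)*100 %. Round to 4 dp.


Shrinkage = ((121.2-117.7)/121.2)*100 = 2.8878 %


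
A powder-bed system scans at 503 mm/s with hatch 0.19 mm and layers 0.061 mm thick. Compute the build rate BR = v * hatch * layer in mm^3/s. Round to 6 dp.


Rate = 503 * 0.19 * 0.061 = 5.82977 mm^3/s


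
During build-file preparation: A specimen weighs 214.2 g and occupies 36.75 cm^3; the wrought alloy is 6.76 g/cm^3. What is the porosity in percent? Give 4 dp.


rho_part = 214.2 / 36.75 = 5.82857143 g/cm^3
Porosity = (1 - 5.82857143/6.76)*100 = 13.7785 %


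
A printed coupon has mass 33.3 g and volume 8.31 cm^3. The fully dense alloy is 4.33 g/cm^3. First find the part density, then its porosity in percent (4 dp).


rho_part = 33.3 / 8.31 = 4.00722022 g/cm^3
Porosity = (1 - 4.00722022/4.33)*100 = 7.4545 %


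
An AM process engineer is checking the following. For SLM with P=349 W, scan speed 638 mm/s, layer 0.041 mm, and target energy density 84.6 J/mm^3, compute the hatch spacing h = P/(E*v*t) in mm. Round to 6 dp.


h = 349 / (84.6*638*0.041) = 0.157707 mm


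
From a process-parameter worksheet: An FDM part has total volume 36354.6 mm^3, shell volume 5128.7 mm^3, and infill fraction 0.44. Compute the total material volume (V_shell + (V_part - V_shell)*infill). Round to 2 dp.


V_infill = (36354.6 - 5128.7) * 0.44 = 13739.4
V_total = 5128.7 + 13739.4 = 18868.1 mm^3


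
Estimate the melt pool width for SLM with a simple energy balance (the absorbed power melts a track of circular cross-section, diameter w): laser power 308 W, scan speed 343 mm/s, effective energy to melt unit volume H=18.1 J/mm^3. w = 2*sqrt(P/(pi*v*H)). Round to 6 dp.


w = 2*sqrt(308/(pi*343*18.1)) = 0.25133 mm


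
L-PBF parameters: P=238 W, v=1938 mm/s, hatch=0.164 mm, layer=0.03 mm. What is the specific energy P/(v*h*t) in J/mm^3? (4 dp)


Build rate = 1938 * 0.164 * 0.03 = 9.53496 mm^3/s
SE = 238 / 9.53496 = 24.9608 J/mm^3


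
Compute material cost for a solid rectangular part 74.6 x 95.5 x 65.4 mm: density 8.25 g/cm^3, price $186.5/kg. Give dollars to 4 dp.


V = 74.6 * 95.5 * 65.4 = 465929.22 mm^3 = 465.92922 cm^3
Mass = 465.92922 * 8.25 / 1000 = 3.84391607 kg
Cost = 3.84391607 * 186.5 = 716.8903 $


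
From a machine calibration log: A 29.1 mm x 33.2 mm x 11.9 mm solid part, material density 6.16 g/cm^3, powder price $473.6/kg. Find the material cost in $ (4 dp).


V = 29.1 * 33.2 * 11.9 = 11496.828 mm^3 = 11.496828 cm^3
Mass = 11.496828 * 6.16 / 1000 = 0.07082046 kg
Cost = 0.07082046 * 473.6 = 33.5406 $


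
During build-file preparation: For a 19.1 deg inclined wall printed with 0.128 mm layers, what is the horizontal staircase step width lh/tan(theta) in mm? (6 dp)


step = 0.128 / tan(19.1) = 0.369642 mm


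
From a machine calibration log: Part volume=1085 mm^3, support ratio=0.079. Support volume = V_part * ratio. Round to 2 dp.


V_support = 1085 * 0.079 = 85.72 mm^3


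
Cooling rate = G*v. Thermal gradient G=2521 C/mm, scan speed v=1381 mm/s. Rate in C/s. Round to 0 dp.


CR = 2521 * 1381 = 3481501 C/s


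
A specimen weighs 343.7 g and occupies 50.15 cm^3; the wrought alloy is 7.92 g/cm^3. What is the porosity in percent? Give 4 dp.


rho_part = 343.7 / 50.15 = 6.85343968 g/cm^3
Porosity = (1 - 6.85343968/7.92)*100 = 13.4667 %


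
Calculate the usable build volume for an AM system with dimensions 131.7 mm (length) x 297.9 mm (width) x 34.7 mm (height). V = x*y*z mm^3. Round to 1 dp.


V = 131.7 * 297.9 * 34.7 = 1361400.0 mm^3


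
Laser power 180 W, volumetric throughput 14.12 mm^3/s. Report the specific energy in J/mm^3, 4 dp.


SE = 180 / 14.12 = 12.7479 J/mm^3


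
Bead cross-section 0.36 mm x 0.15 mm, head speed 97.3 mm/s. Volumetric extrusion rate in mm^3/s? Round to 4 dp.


Rate = 0.36 * 0.15 * 97.3 = 5.2542 mm^3/s


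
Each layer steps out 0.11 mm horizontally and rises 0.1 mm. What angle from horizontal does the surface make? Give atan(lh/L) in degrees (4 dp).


angle = atan(0.1/0.11) = 42.2737 degrees


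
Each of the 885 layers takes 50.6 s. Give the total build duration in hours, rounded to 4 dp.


t = 885 * 50.6 / 3600 = 12.4392 hrs


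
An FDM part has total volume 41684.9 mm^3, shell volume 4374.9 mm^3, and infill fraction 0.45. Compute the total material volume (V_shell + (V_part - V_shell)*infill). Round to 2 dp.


V_infill = (41684.9 - 4374.9) * 0.45 = 16789.5
V_total = 4374.9 + 16789.5 = 21164.4 mm^3


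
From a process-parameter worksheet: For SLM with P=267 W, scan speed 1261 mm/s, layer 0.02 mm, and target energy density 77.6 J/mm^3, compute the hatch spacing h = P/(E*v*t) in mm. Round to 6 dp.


h = 267 / (77.6*1261*0.02) = 0.136428 mm


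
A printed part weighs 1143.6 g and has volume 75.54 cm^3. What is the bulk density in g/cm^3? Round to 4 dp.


rho = 1143.6 / 75.54 = 15.139 g/cm^3


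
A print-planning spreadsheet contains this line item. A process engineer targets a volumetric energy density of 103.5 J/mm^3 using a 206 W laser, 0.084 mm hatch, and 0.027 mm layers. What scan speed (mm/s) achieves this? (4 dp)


v = 206 / (103.5*0.084*0.027) = 877.5741 mm/s


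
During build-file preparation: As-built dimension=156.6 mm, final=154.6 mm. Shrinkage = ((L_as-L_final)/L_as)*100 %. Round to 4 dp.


Shrinkage = ((156.6-154.6)/156.6)*100 = 1.2771 %


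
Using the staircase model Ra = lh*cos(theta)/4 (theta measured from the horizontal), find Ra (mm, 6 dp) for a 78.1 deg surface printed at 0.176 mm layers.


Ra = 0.176 * cos(78.1) / 4 = 0.009073 mm


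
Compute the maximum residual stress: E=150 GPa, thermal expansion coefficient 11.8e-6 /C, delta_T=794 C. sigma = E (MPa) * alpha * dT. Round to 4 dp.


sigma = 150*1000 * 11.8e-6 * 794 = 1405.38 MPa


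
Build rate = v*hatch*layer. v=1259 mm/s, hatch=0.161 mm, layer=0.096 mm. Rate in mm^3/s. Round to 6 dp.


Rate = 1259 * 0.161 * 0.096 = 19.459104 mm^3/s


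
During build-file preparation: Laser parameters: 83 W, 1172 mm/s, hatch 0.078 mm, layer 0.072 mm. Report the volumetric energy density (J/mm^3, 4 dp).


E = 83 / (1172*0.078*0.072) = 12.6102 J/mm^3


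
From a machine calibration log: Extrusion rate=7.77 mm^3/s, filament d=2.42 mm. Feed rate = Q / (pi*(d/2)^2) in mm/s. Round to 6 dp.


A = pi*(2.42/2)^2 = 4.599606
v = 7.77 / 4.599606 = 1.689275 mm/s


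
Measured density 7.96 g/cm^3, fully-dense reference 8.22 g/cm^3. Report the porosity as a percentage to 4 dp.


Porosity = (1-7.96/8.22)*100 = 3.163 %


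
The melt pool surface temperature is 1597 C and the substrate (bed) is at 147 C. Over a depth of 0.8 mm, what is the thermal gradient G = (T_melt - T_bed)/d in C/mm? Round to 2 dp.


G = (1597-147)/0.8 = 1812.5 C/mm


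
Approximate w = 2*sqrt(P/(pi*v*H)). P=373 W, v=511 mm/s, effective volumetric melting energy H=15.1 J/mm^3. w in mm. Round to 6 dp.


w = 2*sqrt(373/(pi*511*15.1)) = 0.248091 mm


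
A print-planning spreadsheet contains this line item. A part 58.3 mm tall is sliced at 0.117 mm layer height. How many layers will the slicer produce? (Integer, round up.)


Layers = ceil(58.3/0.117) = 499


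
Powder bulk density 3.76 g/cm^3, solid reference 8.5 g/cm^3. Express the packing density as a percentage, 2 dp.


Packing = (3.76/8.5)*100 = 44.24 %


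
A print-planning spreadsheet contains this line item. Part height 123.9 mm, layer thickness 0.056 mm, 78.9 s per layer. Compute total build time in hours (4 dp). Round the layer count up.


Layers = ceil(123.9/0.056) = 2213
t = 2213 * 78.9 / 3600 = 48.5016 hrs


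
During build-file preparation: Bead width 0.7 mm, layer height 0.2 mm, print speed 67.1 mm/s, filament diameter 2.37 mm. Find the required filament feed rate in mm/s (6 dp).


Q = 0.7 * 0.2 * 67.1 = 9.394 mm^3/s
A_fil = pi*(2.37/2)^2 = 4.41150294 mm^2
v_feed = 9.394 / 4.41150294 = 2.129433 mm/s


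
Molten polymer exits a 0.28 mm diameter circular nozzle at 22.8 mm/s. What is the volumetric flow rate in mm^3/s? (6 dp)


A = pi*(0.28/2)^2 = 0.06157522 mm^2
Q = 0.06157522 * 22.8 = 1.403915 mm^3/s


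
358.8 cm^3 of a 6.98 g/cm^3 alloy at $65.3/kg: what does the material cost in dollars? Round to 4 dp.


Mass = 358.8*6.98/1000 = 2.504424 kg
Cost = 2.504424 * 65.3 = 163.5389 $


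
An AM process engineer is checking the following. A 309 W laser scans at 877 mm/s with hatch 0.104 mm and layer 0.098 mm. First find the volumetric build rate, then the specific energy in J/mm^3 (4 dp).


Build rate = 877 * 0.104 * 0.098 = 8.938384 mm^3/s
SE = 309 / 8.938384 = 34.57 J/mm^3


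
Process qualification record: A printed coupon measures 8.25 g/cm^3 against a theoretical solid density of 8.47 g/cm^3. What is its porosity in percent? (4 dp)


Porosity = (1-8.25/8.47)*100 = 2.5974 %


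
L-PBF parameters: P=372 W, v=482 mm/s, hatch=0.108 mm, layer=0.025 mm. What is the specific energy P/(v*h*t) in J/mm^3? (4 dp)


Build rate = 482 * 0.108 * 0.025 = 1.3014 mm^3/s
SE = 372 / 1.3014 = 285.846 J/mm^3


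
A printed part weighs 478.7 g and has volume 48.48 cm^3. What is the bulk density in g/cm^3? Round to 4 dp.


rho = 478.7 / 48.48 = 9.8742 g/cm^3


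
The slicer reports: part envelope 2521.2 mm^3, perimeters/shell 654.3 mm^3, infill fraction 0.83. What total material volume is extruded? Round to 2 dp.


V_infill = (2521.2 - 654.3) * 0.83 = 1549.53
V_total = 654.3 + 1549.53 = 2203.83 mm^3


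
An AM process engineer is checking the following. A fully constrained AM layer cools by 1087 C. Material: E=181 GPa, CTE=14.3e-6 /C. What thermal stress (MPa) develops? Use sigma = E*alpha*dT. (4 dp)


sigma = 181*1000 * 14.3e-6 * 1087 = 2813.4821 MPa


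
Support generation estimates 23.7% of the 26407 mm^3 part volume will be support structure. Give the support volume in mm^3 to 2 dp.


V_support = 26407 * 0.237 = 6258.46 mm^3


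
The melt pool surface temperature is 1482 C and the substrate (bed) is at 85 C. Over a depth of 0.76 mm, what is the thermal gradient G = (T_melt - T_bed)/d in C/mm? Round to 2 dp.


G = (1482-85)/0.76 = 1838.16 C/mm


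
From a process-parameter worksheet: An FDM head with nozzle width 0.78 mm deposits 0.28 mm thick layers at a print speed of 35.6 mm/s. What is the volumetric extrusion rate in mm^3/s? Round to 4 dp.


Rate = 0.78 * 0.28 * 35.6 = 7.775 mm^3/s


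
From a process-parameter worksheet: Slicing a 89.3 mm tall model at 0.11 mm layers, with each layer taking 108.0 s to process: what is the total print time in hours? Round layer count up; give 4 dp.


Layers = ceil(89.3/0.11) = 812
t = 812 * 108.0 / 3600 = 24.36 hrs


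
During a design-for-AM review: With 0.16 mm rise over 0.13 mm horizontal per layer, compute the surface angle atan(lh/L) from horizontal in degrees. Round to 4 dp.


angle = atan(0.16/0.13) = 50.9061 degrees


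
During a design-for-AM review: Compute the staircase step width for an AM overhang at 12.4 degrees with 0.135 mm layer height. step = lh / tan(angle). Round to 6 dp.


step = 0.135 / tan(12.4) = 0.614015 mm


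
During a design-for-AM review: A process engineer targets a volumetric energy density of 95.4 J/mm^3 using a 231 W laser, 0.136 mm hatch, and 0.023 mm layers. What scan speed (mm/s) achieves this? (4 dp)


v = 231 / (95.4*0.136*0.023) = 774.0996 mm/s


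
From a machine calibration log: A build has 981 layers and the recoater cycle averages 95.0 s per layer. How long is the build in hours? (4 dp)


t = 981 * 95.0 / 3600 = 25.8875 hrs


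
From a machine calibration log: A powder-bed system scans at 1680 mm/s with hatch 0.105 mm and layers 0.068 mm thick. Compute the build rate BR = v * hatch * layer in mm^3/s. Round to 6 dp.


Rate = 1680 * 0.105 * 0.068 = 11.9952 mm^3/s


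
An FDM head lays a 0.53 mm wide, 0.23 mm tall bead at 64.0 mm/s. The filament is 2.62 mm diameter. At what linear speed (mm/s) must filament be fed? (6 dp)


Q = 0.53 * 0.23 * 64.0 = 7.8016 mm^3/s
A_fil = pi*(2.62/2)^2 = 5.39128715 mm^2
v_feed = 7.8016 / 5.39128715 = 1.447076 mm/s


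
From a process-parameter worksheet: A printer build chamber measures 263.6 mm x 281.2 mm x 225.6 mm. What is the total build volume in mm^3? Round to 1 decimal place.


V = 263.6 * 281.2 * 225.6 = 16722446.6 mm^3


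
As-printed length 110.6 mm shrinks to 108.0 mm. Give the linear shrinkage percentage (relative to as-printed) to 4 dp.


Shrinkage = ((110.6-108.0)/110.6)*100 = 2.3508 %


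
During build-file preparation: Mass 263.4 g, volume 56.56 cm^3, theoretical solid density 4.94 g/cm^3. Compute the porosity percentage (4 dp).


rho_part = 263.4 / 56.56 = 4.65700141 g/cm^3
Porosity = (1 - 4.65700141/4.94)*100 = 5.7287 %


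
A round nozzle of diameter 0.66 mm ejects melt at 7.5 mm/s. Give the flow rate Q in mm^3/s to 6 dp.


A = pi*(0.66/2)^2 = 0.34211944 mm^2
Q = 0.34211944 * 7.5 = 2.565896 mm^3/s


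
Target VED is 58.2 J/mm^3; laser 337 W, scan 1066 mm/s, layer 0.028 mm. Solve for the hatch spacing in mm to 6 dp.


h = 337 / (58.2*1066*0.028) = 0.193996 mm


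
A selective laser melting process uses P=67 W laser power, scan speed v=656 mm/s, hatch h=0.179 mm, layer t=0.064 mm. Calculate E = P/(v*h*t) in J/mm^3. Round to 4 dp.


E = 67 / (656*0.179*0.064) = 8.9153 J/mm^3


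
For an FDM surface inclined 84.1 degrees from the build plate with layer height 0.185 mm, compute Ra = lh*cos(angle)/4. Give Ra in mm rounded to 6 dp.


Ra = 0.185 * cos(84.1) / 4 = 0.004754 mm


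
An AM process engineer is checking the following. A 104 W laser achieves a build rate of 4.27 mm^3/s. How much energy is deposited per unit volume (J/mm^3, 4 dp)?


SE = 104 / 4.27 = 24.356 J/mm^3


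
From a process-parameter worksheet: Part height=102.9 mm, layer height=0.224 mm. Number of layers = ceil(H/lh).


Layers = ceil(102.9/0.224) = 460


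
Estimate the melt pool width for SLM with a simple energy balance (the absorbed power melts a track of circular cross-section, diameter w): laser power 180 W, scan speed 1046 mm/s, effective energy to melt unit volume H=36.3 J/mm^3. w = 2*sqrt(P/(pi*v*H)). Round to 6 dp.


w = 2*sqrt(180/(pi*1046*36.3)) = 0.077691 mm


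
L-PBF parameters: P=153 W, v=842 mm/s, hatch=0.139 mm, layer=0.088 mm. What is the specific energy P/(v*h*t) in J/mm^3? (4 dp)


Build rate = 842 * 0.139 * 0.088 = 10.299344 mm^3/s
SE = 153 / 10.299344 = 14.8553 J/mm^3


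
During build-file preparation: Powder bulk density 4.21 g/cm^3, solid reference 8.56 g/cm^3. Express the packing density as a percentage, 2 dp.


Packing = (4.21/8.56)*100 = 49.18 %


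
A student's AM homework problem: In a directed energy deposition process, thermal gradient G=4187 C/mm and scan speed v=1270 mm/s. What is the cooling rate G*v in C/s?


CR = 4187 * 1270 = 5317490 C/s


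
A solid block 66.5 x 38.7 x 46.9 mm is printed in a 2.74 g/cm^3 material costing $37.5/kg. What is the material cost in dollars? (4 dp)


V = 66.5 * 38.7 * 46.9 = 120699.495 mm^3 = 120.699495 cm^3
Mass = 120.699495 * 2.74 / 1000 = 0.33071662 kg
Cost = 0.33071662 * 37.5 = 12.4019 $


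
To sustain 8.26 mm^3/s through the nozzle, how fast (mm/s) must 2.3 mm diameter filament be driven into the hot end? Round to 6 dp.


A = pi*(2.3/2)^2 = 4.154756
v = 8.26 / 4.154756 = 1.988083 mm/s


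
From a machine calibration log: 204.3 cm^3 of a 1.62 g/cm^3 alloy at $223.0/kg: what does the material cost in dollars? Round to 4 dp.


Mass = 204.3*1.62/1000 = 0.330966 kg
Cost = 0.330966 * 223.0 = 73.8054 $


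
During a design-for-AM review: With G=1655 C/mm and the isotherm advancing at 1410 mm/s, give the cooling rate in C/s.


CR = 1655 * 1410 = 2333550 C/s


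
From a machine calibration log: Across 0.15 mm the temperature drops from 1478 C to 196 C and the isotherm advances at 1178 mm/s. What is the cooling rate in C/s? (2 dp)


G = (1478-196)/0.15 = 8546.66666667 C/mm
CR = 8546.66666667 * 1178 = 10067973.33 C/s


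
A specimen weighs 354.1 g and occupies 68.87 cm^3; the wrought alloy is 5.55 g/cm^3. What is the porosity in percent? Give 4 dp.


rho_part = 354.1 / 68.87 = 5.14157108 g/cm^3
Porosity = (1 - 5.14157108/5.55)*100 = 7.3591 %


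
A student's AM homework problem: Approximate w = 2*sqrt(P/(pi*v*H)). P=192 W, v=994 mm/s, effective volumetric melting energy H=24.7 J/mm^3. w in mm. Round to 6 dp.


w = 2*sqrt(192/(pi*994*24.7)) = 0.099785 mm


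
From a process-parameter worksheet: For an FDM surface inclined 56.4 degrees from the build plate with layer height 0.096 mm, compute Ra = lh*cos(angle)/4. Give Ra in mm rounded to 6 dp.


Ra = 0.096 * cos(56.4) / 4 = 0.013281 mm


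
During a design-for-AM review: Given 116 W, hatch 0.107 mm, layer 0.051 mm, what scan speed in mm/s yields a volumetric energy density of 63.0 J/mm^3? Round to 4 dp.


v = 116 / (63.0*0.107*0.051) = 337.4143 mm/s


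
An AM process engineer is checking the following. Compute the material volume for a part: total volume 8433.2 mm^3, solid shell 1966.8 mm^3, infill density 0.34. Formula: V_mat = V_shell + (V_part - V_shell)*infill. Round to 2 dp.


V_infill = (8433.2 - 1966.8) * 0.34 = 2198.58
V_total = 1966.8 + 2198.58 = 4165.38 mm^3


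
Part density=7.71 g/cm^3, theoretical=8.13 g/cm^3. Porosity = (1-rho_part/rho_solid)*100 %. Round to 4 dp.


Porosity = (1-7.71/8.13)*100 = 5.1661 %


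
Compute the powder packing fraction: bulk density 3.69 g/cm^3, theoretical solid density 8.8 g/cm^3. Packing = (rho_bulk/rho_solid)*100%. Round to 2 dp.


Packing = (3.69/8.8)*100 = 41.93 %


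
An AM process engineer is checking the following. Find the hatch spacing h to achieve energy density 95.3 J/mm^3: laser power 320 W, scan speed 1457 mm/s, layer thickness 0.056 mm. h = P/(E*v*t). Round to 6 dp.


h = 320 / (95.3*1457*0.056) = 0.041154 mm


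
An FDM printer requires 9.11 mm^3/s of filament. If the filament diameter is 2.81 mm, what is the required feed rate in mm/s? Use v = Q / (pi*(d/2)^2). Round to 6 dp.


A = pi*(2.81/2)^2 = 6.201582
v = 9.11 / 6.201582 = 1.46898 mm/s


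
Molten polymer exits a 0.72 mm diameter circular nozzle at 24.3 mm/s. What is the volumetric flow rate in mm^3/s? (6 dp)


A = pi*(0.72/2)^2 = 0.40715041 mm^2
Q = 0.40715041 * 24.3 = 9.893755 mm^3/s


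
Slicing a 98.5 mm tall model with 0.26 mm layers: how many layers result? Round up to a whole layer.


Layers = ceil(98.5/0.26) = 379


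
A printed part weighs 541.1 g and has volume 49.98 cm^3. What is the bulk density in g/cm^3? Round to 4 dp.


rho = 541.1 / 49.98 = 10.8263 g/cm^3


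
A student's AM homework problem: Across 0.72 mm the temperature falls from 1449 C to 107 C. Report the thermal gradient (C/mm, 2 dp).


G = (1449-107)/0.72 = 1863.89 C/mm


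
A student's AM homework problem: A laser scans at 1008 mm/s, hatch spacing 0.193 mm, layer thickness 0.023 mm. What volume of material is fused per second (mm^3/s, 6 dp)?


Rate = 1008 * 0.193 * 0.023 = 4.474512 mm^3/s


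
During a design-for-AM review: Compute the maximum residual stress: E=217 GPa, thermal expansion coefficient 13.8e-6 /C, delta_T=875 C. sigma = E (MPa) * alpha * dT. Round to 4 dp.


sigma = 217*1000 * 13.8e-6 * 875 = 2620.275 MPa


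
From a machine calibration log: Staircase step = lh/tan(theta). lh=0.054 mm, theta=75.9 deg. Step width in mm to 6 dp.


step = 0.054 / tan(75.9) = 0.013564 mm


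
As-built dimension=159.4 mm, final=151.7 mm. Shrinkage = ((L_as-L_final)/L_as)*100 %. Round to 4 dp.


Shrinkage = ((159.4-151.7)/159.4)*100 = 4.8306 %


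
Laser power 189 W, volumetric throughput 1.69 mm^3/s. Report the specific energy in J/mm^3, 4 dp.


SE = 189 / 1.69 = 111.8343 J/mm^3


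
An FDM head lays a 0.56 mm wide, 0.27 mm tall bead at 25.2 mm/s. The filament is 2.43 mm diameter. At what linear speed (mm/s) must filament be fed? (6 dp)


Q = 0.56 * 0.27 * 25.2 = 3.81024 mm^3/s
A_fil = pi*(2.43/2)^2 = 4.63769762 mm^2
v_feed = 3.81024 / 4.63769762 = 0.82158 mm/s


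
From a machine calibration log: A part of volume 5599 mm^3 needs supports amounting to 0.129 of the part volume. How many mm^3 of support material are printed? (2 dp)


V_support = 5599 * 0.129 = 722.27 mm^3


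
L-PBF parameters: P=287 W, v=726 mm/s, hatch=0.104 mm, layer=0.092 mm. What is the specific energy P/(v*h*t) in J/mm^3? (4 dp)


Build rate = 726 * 0.104 * 0.092 = 6.946368 mm^3/s
SE = 287 / 6.946368 = 41.3166 J/mm^3


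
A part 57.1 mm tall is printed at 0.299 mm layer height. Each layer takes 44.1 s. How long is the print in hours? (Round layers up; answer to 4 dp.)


Layers = ceil(57.1/0.299) = 191
t = 191 * 44.1 / 3600 = 2.3398 hrs


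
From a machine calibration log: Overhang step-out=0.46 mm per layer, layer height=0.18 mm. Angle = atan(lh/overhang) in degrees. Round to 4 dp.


angle = atan(0.18/0.46) = 21.3706 degrees


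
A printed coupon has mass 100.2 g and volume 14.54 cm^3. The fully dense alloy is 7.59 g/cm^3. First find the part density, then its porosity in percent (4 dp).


rho_part = 100.2 / 14.54 = 6.89133425 g/cm^3
Porosity = (1 - 6.89133425/7.59)*100 = 9.2051 %


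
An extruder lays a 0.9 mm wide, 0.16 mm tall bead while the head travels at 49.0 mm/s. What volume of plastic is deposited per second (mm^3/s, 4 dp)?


Rate = 0.9 * 0.16 * 49.0 = 7.056 mm^3/s


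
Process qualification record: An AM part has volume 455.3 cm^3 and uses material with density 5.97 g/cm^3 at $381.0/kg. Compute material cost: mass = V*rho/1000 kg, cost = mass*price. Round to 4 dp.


Mass = 455.3*5.97/1000 = 2.718141 kg
Cost = 2.718141 * 381.0 = 1035.6117 $


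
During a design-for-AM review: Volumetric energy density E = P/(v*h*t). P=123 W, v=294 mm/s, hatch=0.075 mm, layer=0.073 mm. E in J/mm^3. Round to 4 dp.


E = 123 / (294*0.075*0.073) = 76.4141 J/mm^3


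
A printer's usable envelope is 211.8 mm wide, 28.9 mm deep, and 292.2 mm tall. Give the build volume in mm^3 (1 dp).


V = 211.8 * 28.9 * 292.2 = 1788562.0 mm^3


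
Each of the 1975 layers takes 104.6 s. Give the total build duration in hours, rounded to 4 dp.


t = 1975 * 104.6 / 3600 = 57.3847 hrs


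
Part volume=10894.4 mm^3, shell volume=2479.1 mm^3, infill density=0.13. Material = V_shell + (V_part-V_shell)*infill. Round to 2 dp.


V_infill = (10894.4 - 2479.1) * 0.13 = 1093.99
V_total = 2479.1 + 1093.99 = 3573.09 mm^3


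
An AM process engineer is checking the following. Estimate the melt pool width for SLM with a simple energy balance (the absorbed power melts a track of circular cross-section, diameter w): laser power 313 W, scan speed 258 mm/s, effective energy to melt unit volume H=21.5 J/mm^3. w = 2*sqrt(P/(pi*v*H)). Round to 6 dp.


w = 2*sqrt(313/(pi*258*21.5)) = 0.268039 mm


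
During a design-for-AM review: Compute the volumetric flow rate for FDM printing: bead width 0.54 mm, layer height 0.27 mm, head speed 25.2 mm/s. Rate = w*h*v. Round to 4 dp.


Rate = 0.54 * 0.27 * 25.2 = 3.6742 mm^3/s


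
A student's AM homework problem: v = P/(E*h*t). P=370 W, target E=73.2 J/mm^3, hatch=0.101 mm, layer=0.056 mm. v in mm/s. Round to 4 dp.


v = 370 / (73.2*0.101*0.056) = 893.6784 mm/s


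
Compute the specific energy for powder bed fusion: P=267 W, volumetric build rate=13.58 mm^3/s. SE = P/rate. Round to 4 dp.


SE = 267 / 13.58 = 19.6613 J/mm^3


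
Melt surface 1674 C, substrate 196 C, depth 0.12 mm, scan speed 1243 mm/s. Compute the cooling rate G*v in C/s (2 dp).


G = (1674-196)/0.12 = 12316.66666667 C/mm
CR = 12316.66666667 * 1243 = 15309616.67 C/s


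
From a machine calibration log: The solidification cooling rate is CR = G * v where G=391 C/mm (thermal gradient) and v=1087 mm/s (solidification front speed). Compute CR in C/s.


CR = 391 * 1087 = 425017 C/s


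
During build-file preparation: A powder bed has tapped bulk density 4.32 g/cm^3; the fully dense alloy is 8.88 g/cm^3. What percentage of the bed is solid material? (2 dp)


Packing = (4.32/8.88)*100 = 48.65 %


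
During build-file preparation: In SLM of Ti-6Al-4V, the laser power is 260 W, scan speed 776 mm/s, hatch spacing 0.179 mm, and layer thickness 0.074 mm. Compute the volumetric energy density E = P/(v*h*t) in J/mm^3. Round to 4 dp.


E = 260 / (776*0.179*0.074) = 25.2945 J/mm^3


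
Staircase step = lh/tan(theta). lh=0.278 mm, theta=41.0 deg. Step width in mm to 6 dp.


step = 0.278 / tan(41.0) = 0.319802 mm


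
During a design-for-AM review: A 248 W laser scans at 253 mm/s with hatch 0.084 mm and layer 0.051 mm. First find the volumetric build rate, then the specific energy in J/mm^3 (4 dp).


Build rate = 253 * 0.084 * 0.051 = 1.083852 mm^3/s
SE = 248 / 1.083852 = 228.8135 J/mm^3


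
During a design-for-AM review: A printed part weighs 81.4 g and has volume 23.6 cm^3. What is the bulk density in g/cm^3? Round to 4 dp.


rho = 81.4 / 23.6 = 3.4492 g/cm^3


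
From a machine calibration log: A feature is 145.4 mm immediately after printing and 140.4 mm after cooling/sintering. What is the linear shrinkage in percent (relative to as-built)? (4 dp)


Shrinkage = ((145.4-140.4)/145.4)*100 = 3.4388 %


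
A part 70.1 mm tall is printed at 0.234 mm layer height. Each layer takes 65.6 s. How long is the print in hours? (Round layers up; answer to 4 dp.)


Layers = ceil(70.1/0.234) = 300
t = 300 * 65.6 / 3600 = 5.4667 hrs


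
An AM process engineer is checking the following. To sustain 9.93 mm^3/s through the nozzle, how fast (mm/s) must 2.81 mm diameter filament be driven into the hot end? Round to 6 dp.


A = pi*(2.81/2)^2 = 6.201582
v = 9.93 / 6.201582 = 1.601204 mm/s


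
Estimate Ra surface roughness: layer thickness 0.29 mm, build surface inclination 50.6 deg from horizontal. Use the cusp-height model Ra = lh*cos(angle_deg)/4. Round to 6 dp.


Ra = 0.29 * cos(50.6) / 4 = 0.046018 mm


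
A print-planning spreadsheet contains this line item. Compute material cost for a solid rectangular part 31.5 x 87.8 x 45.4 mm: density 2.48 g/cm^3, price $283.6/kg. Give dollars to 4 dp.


V = 31.5 * 87.8 * 45.4 = 125562.78 mm^3 = 125.56278 cm^3
Mass = 125.56278 * 2.48 / 1000 = 0.31139569 kg
Cost = 0.31139569 * 283.6 = 88.3118 $


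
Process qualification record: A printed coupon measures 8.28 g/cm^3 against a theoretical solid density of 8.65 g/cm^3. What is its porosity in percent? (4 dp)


Porosity = (1-8.28/8.65)*100 = 4.2775 %


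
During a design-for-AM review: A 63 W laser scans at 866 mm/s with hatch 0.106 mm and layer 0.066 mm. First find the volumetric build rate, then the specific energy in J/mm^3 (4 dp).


Build rate = 866 * 0.106 * 0.066 = 6.058536 mm^3/s
SE = 63 / 6.058536 = 10.3986 J/mm^3


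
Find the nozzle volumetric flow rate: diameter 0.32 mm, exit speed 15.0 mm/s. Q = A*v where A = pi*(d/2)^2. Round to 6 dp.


A = pi*(0.32/2)^2 = 0.08042477 mm^2
Q = 0.08042477 * 15.0 = 1.206372 mm^3/s


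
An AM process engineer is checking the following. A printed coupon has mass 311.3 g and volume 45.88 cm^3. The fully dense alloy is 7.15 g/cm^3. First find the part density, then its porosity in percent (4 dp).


rho_part = 311.3 / 45.88 = 6.78509154 g/cm^3
Porosity = (1 - 6.78509154/7.15)*100 = 5.1036 %


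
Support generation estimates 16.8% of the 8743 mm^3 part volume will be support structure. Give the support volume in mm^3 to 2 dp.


V_support = 8743 * 0.168 = 1468.82 mm^3


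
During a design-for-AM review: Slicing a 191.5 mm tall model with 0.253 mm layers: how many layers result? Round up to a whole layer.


Layers = ceil(191.5/0.253) = 757
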